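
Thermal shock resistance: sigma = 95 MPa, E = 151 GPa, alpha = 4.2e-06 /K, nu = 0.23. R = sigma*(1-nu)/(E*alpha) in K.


R = 95*(1-0.23)/(151*1000*4.2e-06) = 115 K

115


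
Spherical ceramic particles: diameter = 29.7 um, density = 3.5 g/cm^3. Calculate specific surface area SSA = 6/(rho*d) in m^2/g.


SSA = 6 / (3.5 * 29.7) = 0.058 m^2/g

0.058


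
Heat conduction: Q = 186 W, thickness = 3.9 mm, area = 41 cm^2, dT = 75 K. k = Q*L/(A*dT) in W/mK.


k = 186*3.9/1000/(41/10000*75) = 2.36 W/mK

2.36


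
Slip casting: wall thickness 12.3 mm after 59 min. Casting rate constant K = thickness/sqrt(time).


K = 12.3 / sqrt(59) = 12.3 / 7.6811 = 1.601 mm/min^0.5

1.601


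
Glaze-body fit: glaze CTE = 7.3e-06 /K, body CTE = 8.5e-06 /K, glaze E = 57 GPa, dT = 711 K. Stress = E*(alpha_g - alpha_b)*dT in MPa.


Stress = 57*1000*(7.3e-06 - 8.5e-06)*711 = -48.6 MPa

-48.6


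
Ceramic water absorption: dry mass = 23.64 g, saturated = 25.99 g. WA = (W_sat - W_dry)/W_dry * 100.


WA = (25.99 - 23.64) / 23.64 * 100 = 9.94%

9.94


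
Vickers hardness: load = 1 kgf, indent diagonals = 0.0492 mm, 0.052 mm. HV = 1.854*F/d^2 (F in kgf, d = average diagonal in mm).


d_avg = (0.0492+0.052)/2 = 0.0506 mm
HV = 1.854*1/0.0506^2 = 724

724


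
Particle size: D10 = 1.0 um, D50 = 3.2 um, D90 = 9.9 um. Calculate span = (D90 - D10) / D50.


Span = (9.9 - 1.0) / 3.2 = 8.9 / 3.2 = 2.781

2.781


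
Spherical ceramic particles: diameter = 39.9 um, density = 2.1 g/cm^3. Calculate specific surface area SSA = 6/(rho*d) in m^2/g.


SSA = 6 / (2.1 * 39.9) = 0.072 m^2/g

0.072


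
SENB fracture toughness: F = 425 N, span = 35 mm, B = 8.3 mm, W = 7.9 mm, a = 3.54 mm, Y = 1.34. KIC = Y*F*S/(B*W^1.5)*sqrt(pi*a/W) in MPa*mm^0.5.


KIC = 1.34*425*35/(8.3*7.9^1.5)*sqrt(pi*3.54/7.9) = 128.32

128.32


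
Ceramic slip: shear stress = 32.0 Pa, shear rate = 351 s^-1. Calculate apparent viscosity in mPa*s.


eta = tau/gamma * 1000 = 32.0/351 * 1000 = 91.2 mPa*s

91.2


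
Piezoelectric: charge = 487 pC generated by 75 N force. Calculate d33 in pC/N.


d33 = 487 / 75 = 6.5 pC/N

6.5


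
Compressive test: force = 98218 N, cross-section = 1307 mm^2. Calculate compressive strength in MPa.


CS = 98218 / 1307 = 75.1 MPa

75.1


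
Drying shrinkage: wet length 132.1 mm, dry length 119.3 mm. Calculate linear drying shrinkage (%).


DS = (132.1 - 119.3) / 132.1 * 100 = 9.69%

9.69


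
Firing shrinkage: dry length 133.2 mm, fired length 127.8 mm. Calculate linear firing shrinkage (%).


FS = (133.2 - 127.8) / 133.2 * 100 = 4.05%

4.05


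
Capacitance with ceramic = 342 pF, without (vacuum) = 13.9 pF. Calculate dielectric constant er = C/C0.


er = 342 / 13.9 = 24.6

24.6


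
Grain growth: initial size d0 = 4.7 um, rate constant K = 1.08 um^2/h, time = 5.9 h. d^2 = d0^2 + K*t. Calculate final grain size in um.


d^2 = 4.7^2 + 1.08*5.9 = 28.462
d = sqrt(28.462) = 5.33 um

5.33


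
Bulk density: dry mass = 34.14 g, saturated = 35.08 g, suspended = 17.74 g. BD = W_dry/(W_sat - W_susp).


BD = 34.14 / (35.08 - 17.74) = 34.14 / 17.34 = 1.969 g/cm^3

1.969


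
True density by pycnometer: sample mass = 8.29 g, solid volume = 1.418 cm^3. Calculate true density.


TD = 8.29 / 1.418 = 5.846 g/cm^3

5.846


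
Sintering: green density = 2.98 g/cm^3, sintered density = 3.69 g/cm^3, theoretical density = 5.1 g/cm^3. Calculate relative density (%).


Relative = 3.69 / 5.1 * 100 = 72.4%

72.4


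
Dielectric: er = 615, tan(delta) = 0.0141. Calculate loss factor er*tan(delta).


Loss = 615 * 0.0141 = 8.672

8.672


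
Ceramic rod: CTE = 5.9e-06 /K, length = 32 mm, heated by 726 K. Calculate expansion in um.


dL = 5.9e-06 * 32 * 726 * 1000 = 137.069 um

137.069


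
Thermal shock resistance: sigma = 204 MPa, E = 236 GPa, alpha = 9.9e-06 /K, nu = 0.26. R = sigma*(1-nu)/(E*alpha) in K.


R = 204*(1-0.26)/(236*1000*9.9e-06) = 65 K

65


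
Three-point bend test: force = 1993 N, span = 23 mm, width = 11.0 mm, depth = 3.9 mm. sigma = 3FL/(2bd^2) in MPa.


sigma = 3*1993*23/(2*11.0*3.9^2) = 411.0 MPa

411.0


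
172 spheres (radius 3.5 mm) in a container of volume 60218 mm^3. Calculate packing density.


V_sphere = 4/3*pi*3.5^3 = 179.5944 mm^3
Total V = 172*179.5944 = 30890.2368 mm^3
PD = 30890.2368 / 60218 = 0.513

0.513


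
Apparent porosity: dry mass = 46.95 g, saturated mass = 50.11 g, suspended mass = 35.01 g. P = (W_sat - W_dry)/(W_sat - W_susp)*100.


P = (50.11 - 46.95) / (50.11 - 35.01) * 100 = 3.16 / 15.1 * 100 = 20.9%

20.9


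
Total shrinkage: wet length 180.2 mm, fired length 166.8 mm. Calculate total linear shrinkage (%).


TS = (180.2 - 166.8) / 180.2 * 100 = 7.44%

7.44


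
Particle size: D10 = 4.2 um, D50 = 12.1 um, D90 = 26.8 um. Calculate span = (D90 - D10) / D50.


Span = (26.8 - 4.2) / 12.1 = 22.6 / 12.1 = 1.868

1.868


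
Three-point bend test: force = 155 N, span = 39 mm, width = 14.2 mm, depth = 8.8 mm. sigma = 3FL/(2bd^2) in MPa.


sigma = 3*155*39/(2*14.2*8.8^2) = 8.2 MPa

8.2


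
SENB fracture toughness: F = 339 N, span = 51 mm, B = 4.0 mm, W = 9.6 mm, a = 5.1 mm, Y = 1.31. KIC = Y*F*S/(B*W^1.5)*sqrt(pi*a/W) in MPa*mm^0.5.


KIC = 1.31*339*51/(4.0*9.6^1.5)*sqrt(pi*5.1/9.6) = 245.92

245.92


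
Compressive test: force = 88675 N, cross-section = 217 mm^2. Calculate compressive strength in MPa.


CS = 88675 / 217 = 408.6 MPa

408.6


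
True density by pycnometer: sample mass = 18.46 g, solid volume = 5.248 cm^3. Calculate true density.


TD = 18.46 / 5.248 = 3.518 g/cm^3

3.518


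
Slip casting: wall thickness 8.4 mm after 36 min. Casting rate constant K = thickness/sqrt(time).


K = 8.4 / sqrt(36) = 8.4 / 6.0 = 1.4 mm/min^0.5

1.4


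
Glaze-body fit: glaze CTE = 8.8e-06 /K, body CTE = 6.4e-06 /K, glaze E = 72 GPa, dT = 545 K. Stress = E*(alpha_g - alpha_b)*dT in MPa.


Stress = 72*1000*(8.8e-06 - 6.4e-06)*545 = 94.2 MPa

94.2


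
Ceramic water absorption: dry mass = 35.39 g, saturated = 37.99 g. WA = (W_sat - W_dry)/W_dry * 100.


WA = (37.99 - 35.39) / 35.39 * 100 = 7.35%

7.35


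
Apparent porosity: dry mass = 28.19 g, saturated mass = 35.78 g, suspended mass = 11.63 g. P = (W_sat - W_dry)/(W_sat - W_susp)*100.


P = (35.78 - 28.19) / (35.78 - 11.63) * 100 = 7.59 / 24.15 * 100 = 31.4%

31.4


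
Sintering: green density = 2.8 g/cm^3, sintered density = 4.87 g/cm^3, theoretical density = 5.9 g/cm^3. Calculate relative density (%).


Relative = 4.87 / 5.9 * 100 = 82.5%

82.5


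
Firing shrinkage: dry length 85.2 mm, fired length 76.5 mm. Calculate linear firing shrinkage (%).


FS = (85.2 - 76.5) / 85.2 * 100 = 10.21%

10.21


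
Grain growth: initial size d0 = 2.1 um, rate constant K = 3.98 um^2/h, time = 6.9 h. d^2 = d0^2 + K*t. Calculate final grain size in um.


d^2 = 2.1^2 + 3.98*6.9 = 31.872
d = sqrt(31.872) = 5.65 um

5.65


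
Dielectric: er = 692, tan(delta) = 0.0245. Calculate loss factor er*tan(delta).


Loss = 692 * 0.0245 = 16.954

16.954


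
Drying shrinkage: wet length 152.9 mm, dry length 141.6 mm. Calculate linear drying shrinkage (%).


DS = (152.9 - 141.6) / 152.9 * 100 = 7.39%

7.39


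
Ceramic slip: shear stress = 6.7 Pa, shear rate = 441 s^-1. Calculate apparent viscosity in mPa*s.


eta = tau/gamma * 1000 = 6.7/441 * 1000 = 15.2 mPa*s

15.2


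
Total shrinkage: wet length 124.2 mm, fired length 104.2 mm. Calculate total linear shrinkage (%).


TS = (124.2 - 104.2) / 124.2 * 100 = 16.1%

16.1


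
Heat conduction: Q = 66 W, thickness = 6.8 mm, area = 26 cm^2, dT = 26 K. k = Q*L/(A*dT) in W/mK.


k = 66*6.8/1000/(26/10000*26) = 6.64 W/mK

6.64


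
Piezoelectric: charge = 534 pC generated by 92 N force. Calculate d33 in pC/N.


d33 = 534 / 92 = 5.8 pC/N

5.8


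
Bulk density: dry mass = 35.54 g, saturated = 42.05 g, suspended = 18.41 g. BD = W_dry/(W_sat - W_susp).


BD = 35.54 / (42.05 - 18.41) = 35.54 / 23.64 = 1.503 g/cm^3

1.503


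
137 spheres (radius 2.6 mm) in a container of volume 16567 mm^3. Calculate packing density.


V_sphere = 4/3*pi*2.6^3 = 73.6222 mm^3
Total V = 137*73.6222 = 10086.2414 mm^3
PD = 10086.2414 / 16567 = 0.609

0.609


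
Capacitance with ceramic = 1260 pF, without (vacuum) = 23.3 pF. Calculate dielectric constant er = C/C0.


er = 1260 / 23.3 = 54.08

54.08


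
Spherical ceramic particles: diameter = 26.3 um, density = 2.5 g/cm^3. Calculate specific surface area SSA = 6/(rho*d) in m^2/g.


SSA = 6 / (2.5 * 26.3) = 0.091 m^2/g

0.091


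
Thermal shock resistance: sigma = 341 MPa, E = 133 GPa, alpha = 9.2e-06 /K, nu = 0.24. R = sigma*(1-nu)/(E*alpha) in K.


R = 341*(1-0.24)/(133*1000*9.2e-06) = 212 K

212


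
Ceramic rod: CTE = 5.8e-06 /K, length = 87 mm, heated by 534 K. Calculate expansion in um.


dL = 5.8e-06 * 87 * 534 * 1000 = 269.456 um

269.456


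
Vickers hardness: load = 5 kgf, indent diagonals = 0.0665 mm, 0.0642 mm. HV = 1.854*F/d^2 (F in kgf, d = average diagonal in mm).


d_avg = (0.0665+0.0642)/2 = 0.06535 mm
HV = 1.854*5/0.06535^2 = 2171

2171


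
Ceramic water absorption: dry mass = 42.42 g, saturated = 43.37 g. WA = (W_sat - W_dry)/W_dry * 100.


WA = (43.37 - 42.42) / 42.42 * 100 = 2.24%

2.24


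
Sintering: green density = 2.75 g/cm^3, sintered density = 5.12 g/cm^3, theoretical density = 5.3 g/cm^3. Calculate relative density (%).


Relative = 5.12 / 5.3 * 100 = 96.6%

96.6


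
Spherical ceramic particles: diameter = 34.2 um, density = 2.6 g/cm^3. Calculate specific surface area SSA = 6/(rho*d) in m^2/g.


SSA = 6 / (2.6 * 34.2) = 0.067 m^2/g

0.067


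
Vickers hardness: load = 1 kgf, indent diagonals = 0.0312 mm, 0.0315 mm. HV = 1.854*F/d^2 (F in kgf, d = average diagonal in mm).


d_avg = (0.0312+0.0315)/2 = 0.03135 mm
HV = 1.854*1/0.03135^2 = 1886

1886


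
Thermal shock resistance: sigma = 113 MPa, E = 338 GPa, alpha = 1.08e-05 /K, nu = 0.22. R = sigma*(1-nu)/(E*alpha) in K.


R = 113*(1-0.22)/(338*1000*1.08e-05) = 24 K

24


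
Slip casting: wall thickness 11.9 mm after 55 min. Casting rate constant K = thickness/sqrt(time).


K = 11.9 / sqrt(55) = 11.9 / 7.4162 = 1.605 mm/min^0.5

1.605


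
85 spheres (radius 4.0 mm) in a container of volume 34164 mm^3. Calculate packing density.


V_sphere = 4/3*pi*4.0^3 = 268.0826 mm^3
Total V = 85*268.0826 = 22787.021 mm^3
PD = 22787.021 / 34164 = 0.667

0.667


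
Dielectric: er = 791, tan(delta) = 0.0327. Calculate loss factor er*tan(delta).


Loss = 791 * 0.0327 = 25.866

25.866


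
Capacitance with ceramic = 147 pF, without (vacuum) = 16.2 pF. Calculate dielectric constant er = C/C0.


er = 147 / 16.2 = 9.07

9.07


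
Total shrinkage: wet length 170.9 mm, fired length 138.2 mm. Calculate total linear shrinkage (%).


TS = (170.9 - 138.2) / 170.9 * 100 = 19.13%

19.13


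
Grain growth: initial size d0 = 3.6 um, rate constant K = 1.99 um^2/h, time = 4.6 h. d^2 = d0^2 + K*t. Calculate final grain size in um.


d^2 = 3.6^2 + 1.99*4.6 = 22.114
d = sqrt(22.114) = 4.7 um

4.7


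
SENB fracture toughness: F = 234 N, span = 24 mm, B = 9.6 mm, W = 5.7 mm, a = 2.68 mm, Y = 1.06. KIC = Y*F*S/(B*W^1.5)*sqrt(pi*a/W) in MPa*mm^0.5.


KIC = 1.06*234*24/(9.6*5.7^1.5)*sqrt(pi*2.68/5.7) = 55.38

55.38


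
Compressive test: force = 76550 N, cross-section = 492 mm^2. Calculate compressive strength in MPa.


CS = 76550 / 492 = 155.6 MPa

155.6


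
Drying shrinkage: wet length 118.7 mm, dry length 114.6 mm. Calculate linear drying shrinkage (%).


DS = (118.7 - 114.6) / 118.7 * 100 = 3.45%

3.45


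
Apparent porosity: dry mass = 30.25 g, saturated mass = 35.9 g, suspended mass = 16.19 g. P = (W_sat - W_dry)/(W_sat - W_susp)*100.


P = (35.9 - 30.25) / (35.9 - 16.19) * 100 = 5.65 / 19.71 * 100 = 28.7%

28.7


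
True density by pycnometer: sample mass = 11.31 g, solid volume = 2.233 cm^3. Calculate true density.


TD = 11.31 / 2.233 = 5.065 g/cm^3

5.065


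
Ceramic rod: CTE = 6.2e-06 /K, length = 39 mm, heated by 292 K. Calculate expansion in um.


dL = 6.2e-06 * 39 * 292 * 1000 = 70.606 um

70.606


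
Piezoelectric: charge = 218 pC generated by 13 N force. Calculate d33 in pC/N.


d33 = 218 / 13 = 16.8 pC/N

16.8


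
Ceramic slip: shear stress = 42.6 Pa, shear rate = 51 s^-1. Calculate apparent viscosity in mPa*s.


eta = tau/gamma * 1000 = 42.6/51 * 1000 = 835.3 mPa*s

835.3


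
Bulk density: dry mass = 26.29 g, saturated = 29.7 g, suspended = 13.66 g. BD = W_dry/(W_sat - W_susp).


BD = 26.29 / (29.7 - 13.66) = 26.29 / 16.04 = 1.639 g/cm^3

1.639


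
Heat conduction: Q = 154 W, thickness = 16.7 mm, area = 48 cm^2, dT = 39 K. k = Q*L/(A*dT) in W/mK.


k = 154*16.7/1000/(48/10000*39) = 13.74 W/mK

13.74


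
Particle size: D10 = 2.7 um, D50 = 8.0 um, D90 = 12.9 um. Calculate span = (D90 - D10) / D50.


Span = (12.9 - 2.7) / 8.0 = 10.2 / 8.0 = 1.275

1.275


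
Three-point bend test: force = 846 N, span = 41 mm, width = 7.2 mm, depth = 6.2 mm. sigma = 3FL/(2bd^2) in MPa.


sigma = 3*846*41/(2*7.2*6.2^2) = 188.0 MPa

188.0


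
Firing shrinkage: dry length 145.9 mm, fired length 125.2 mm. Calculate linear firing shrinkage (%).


FS = (145.9 - 125.2) / 145.9 * 100 = 14.19%

14.19


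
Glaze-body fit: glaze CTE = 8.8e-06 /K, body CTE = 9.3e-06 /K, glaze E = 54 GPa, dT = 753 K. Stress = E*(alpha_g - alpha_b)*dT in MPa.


Stress = 54*1000*(8.8e-06 - 9.3e-06)*753 = -20.3 MPa

-20.3


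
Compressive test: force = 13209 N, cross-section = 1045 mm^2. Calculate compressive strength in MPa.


CS = 13209 / 1045 = 12.6 MPa

12.6


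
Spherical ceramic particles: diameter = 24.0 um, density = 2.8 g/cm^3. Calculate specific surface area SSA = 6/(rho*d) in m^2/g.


SSA = 6 / (2.8 * 24.0) = 0.089 m^2/g

0.089


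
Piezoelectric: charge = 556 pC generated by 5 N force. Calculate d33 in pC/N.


d33 = 556 / 5 = 111.2 pC/N

111.2


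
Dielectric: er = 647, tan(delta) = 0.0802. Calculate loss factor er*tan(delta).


Loss = 647 * 0.0802 = 51.889

51.889


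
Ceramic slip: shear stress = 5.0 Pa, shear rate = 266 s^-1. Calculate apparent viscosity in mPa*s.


eta = tau/gamma * 1000 = 5.0/266 * 1000 = 18.8 mPa*s

18.8


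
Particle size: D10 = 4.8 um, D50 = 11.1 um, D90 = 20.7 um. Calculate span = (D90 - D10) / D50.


Span = (20.7 - 4.8) / 11.1 = 15.9 / 11.1 = 1.432

1.432


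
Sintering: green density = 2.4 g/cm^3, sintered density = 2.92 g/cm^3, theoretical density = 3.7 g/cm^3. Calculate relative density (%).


Relative = 2.92 / 3.7 * 100 = 78.9%

78.9


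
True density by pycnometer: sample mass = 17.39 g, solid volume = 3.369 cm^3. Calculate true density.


TD = 17.39 / 3.369 = 5.162 g/cm^3

5.162


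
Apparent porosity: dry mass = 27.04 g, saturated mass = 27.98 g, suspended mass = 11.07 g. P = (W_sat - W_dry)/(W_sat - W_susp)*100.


P = (27.98 - 27.04) / (27.98 - 11.07) * 100 = 0.94 / 16.91 * 100 = 5.6%

5.6


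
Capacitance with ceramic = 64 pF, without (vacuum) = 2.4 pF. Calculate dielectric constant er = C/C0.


er = 64 / 2.4 = 26.67

26.67


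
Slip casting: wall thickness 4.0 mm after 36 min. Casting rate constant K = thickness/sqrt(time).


K = 4.0 / sqrt(36) = 4.0 / 6.0 = 0.667 mm/min^0.5

0.667


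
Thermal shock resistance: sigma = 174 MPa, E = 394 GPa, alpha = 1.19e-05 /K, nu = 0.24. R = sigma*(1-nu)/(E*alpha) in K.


R = 174*(1-0.24)/(394*1000*1.19e-05) = 28 K

28


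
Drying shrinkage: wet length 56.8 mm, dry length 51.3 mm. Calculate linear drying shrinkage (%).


DS = (56.8 - 51.3) / 56.8 * 100 = 9.68%

9.68


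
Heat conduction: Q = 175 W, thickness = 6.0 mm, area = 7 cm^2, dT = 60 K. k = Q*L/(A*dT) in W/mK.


k = 175*6.0/1000/(7/10000*60) = 25.0 W/mK

25.0


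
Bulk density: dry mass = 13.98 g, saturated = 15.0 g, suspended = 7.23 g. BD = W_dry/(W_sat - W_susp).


BD = 13.98 / (15.0 - 7.23) = 13.98 / 7.77 = 1.799 g/cm^3

1.799


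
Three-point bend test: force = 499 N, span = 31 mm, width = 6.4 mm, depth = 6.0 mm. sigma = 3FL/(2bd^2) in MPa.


sigma = 3*499*31/(2*6.4*6.0^2) = 100.7 MPa

100.7


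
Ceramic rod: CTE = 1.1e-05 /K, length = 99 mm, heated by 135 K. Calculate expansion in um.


dL = 1.1e-05 * 99 * 135 * 1000 = 147.015 um

147.015


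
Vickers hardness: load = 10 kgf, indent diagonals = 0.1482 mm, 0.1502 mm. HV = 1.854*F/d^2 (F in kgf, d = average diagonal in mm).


d_avg = (0.1482+0.1502)/2 = 0.1492 mm
HV = 1.854*10/0.1492^2 = 833

833


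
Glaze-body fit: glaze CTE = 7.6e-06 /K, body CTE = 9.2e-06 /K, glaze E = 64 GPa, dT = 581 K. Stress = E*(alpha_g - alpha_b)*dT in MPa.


Stress = 64*1000*(7.6e-06 - 9.2e-06)*581 = -59.5 MPa

-59.5


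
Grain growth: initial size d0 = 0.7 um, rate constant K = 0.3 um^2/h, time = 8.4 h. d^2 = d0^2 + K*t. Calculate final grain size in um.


d^2 = 0.7^2 + 0.3*8.4 = 3.01
d = sqrt(3.01) = 1.73 um

1.73


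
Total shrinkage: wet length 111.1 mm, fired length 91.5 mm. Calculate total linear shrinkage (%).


TS = (111.1 - 91.5) / 111.1 * 100 = 17.64%

17.64


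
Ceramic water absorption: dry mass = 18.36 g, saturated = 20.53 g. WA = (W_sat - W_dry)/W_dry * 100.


WA = (20.53 - 18.36) / 18.36 * 100 = 11.82%

11.82


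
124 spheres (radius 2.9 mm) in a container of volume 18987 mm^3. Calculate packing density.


V_sphere = 4/3*pi*2.9^3 = 102.1604 mm^3
Total V = 124*102.1604 = 12667.8896 mm^3
PD = 12667.8896 / 18987 = 0.667

0.667


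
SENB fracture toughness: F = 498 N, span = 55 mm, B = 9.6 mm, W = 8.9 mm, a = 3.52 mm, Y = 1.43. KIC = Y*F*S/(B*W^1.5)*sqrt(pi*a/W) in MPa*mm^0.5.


KIC = 1.43*498*55/(9.6*8.9^1.5)*sqrt(pi*3.52/8.9) = 171.29

171.29


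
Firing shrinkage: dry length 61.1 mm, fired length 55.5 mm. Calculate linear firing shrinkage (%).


FS = (61.1 - 55.5) / 61.1 * 100 = 9.17%

9.17


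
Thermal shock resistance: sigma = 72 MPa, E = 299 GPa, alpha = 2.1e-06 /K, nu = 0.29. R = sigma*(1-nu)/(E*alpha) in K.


R = 72*(1-0.29)/(299*1000*2.1e-06) = 81 K

81


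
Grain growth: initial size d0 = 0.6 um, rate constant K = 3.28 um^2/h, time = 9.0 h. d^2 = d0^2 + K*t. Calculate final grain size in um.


d^2 = 0.6^2 + 3.28*9.0 = 29.88
d = sqrt(29.88) = 5.47 um

5.47


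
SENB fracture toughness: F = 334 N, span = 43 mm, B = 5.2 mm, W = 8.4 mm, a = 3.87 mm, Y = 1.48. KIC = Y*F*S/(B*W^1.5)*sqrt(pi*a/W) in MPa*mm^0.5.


KIC = 1.48*334*43/(5.2*8.4^1.5)*sqrt(pi*3.87/8.4) = 202.0

202.0


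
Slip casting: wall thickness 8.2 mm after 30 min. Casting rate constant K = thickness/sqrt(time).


K = 8.2 / sqrt(30) = 8.2 / 5.4772 = 1.497 mm/min^0.5

1.497


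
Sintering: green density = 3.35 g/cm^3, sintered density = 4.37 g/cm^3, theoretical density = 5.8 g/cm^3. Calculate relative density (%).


Relative = 4.37 / 5.8 * 100 = 75.3%

75.3


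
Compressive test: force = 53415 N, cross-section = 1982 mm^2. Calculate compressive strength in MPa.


CS = 53415 / 1982 = 27.0 MPa

27.0


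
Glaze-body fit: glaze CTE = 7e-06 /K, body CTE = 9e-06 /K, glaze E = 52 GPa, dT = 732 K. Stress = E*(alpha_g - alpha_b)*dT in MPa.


Stress = 52*1000*(7e-06 - 9e-06)*732 = -76.1 MPa

-76.1


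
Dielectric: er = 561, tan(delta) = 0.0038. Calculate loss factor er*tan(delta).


Loss = 561 * 0.0038 = 2.132

2.132


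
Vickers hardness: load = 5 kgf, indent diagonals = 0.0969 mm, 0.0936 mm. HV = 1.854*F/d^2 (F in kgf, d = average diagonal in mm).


d_avg = (0.0969+0.0936)/2 = 0.09525 mm
HV = 1.854*5/0.09525^2 = 1022

1022


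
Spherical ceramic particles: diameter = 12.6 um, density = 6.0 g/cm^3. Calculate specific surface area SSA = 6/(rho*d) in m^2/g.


SSA = 6 / (6.0 * 12.6) = 0.079 m^2/g

0.079


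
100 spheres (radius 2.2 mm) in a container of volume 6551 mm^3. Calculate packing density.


V_sphere = 4/3*pi*2.2^3 = 44.6022 mm^3
Total V = 100*44.6022 = 4460.22 mm^3
PD = 4460.22 / 6551 = 0.681

0.681


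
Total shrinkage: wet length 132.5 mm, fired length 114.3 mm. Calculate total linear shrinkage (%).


TS = (132.5 - 114.3) / 132.5 * 100 = 13.74%

13.74


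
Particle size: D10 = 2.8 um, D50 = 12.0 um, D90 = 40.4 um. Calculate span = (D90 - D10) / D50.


Span = (40.4 - 2.8) / 12.0 = 37.6 / 12.0 = 3.133

3.133


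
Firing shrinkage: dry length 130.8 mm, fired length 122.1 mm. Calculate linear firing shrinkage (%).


FS = (130.8 - 122.1) / 130.8 * 100 = 6.65%

6.65


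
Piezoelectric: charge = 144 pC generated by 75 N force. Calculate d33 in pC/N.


d33 = 144 / 75 = 1.9 pC/N

1.9


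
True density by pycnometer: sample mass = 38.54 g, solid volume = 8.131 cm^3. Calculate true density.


TD = 38.54 / 8.131 = 4.74 g/cm^3

4.74


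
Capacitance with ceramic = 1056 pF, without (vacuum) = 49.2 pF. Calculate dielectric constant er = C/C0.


er = 1056 / 49.2 = 21.46

21.46


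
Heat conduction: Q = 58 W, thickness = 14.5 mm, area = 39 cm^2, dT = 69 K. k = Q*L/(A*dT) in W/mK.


k = 58*14.5/1000/(39/10000*69) = 3.13 W/mK

3.13


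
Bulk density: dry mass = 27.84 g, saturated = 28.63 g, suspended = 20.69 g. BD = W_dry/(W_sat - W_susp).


BD = 27.84 / (28.63 - 20.69) = 27.84 / 7.94 = 3.506 g/cm^3

3.506


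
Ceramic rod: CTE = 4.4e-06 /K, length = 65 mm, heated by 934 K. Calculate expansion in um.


dL = 4.4e-06 * 65 * 934 * 1000 = 267.124 um

267.124


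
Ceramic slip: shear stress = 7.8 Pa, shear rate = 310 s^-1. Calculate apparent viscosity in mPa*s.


eta = tau/gamma * 1000 = 7.8/310 * 1000 = 25.2 mPa*s

25.2


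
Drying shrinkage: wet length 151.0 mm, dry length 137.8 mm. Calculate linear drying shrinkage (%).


DS = (151.0 - 137.8) / 151.0 * 100 = 8.74%

8.74


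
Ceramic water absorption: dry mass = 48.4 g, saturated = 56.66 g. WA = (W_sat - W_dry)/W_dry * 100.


WA = (56.66 - 48.4) / 48.4 * 100 = 17.07%

17.07


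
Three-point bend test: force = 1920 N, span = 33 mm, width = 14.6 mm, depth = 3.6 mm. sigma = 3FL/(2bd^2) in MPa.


sigma = 3*1920*33/(2*14.6*3.6^2) = 502.3 MPa

502.3


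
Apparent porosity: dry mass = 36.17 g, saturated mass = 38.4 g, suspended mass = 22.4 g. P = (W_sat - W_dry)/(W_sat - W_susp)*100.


P = (38.4 - 36.17) / (38.4 - 22.4) * 100 = 2.23 / 16.0 * 100 = 13.9%

13.9


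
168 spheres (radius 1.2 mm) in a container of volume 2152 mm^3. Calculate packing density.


V_sphere = 4/3*pi*1.2^3 = 7.2382 mm^3
Total V = 168*7.2382 = 1216.0176 mm^3
PD = 1216.0176 / 2152 = 0.565

0.565


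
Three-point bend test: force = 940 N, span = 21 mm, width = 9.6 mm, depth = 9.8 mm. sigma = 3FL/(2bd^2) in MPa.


sigma = 3*940*21/(2*9.6*9.8^2) = 32.1 MPa

32.1


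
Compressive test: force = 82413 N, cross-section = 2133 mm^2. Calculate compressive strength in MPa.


CS = 82413 / 2133 = 38.6 MPa

38.6


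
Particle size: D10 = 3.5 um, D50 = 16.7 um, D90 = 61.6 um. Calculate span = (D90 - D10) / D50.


Span = (61.6 - 3.5) / 16.7 = 58.1 / 16.7 = 3.479

3.479


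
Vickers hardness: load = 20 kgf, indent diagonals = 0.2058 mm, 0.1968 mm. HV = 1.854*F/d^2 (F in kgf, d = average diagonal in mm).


d_avg = (0.2058+0.1968)/2 = 0.2013 mm
HV = 1.854*20/0.2013^2 = 915

915


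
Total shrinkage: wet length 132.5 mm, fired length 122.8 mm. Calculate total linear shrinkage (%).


TS = (132.5 - 122.8) / 132.5 * 100 = 7.32%

7.32


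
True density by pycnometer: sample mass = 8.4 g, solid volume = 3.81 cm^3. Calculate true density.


TD = 8.4 / 3.81 = 2.205 g/cm^3

2.205


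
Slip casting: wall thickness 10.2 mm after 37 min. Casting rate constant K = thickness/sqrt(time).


K = 10.2 / sqrt(37) = 10.2 / 6.0828 = 1.677 mm/min^0.5

1.677


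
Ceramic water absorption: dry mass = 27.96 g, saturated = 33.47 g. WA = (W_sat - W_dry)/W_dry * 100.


WA = (33.47 - 27.96) / 27.96 * 100 = 19.71%

19.71


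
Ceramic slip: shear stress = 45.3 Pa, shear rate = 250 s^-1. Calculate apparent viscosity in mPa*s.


eta = tau/gamma * 1000 = 45.3/250 * 1000 = 181.2 mPa*s

181.2


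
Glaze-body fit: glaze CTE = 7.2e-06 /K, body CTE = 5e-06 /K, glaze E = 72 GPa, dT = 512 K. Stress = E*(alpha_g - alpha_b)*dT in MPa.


Stress = 72*1000*(7.2e-06 - 5e-06)*512 = 81.1 MPa

81.1


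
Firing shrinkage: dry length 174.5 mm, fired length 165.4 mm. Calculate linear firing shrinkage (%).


FS = (174.5 - 165.4) / 174.5 * 100 = 5.21%

5.21


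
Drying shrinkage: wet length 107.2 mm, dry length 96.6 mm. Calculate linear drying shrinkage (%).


DS = (107.2 - 96.6) / 107.2 * 100 = 9.89%

9.89


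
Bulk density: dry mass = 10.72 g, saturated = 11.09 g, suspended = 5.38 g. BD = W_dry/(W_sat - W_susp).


BD = 10.72 / (11.09 - 5.38) = 10.72 / 5.71 = 1.877 g/cm^3

1.877


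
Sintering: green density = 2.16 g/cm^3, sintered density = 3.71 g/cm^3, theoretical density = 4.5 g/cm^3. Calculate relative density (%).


Relative = 3.71 / 4.5 * 100 = 82.4%

82.4


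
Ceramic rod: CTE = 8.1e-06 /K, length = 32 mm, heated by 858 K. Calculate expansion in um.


dL = 8.1e-06 * 32 * 858 * 1000 = 222.394 um

222.394


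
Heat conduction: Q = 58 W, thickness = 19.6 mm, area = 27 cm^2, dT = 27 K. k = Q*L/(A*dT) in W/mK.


k = 58*19.6/1000/(27/10000*27) = 15.59 W/mK

15.59


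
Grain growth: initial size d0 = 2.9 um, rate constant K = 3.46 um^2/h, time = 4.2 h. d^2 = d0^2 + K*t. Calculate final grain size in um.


d^2 = 2.9^2 + 3.46*4.2 = 22.942
d = sqrt(22.942) = 4.79 um

4.79


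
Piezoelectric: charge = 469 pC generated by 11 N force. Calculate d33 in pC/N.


d33 = 469 / 11 = 42.6 pC/N

42.6


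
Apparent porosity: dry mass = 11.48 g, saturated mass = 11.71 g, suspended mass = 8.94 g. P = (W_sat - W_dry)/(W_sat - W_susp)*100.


P = (11.71 - 11.48) / (11.71 - 8.94) * 100 = 0.23 / 2.77 * 100 = 8.3%

8.3


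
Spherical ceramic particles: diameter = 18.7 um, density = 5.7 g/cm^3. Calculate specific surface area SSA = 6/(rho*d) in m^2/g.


SSA = 6 / (5.7 * 18.7) = 0.056 m^2/g

0.056


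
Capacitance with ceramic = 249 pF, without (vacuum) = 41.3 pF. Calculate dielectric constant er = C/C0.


er = 249 / 41.3 = 6.03

6.03


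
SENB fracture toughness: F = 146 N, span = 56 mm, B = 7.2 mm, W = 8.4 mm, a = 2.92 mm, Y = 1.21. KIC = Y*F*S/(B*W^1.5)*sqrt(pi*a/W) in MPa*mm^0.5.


KIC = 1.21*146*56/(7.2*8.4^1.5)*sqrt(pi*2.92/8.4) = 58.98

58.98


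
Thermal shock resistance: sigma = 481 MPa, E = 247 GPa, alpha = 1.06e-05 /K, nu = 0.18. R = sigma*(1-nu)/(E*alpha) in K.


R = 481*(1-0.18)/(247*1000*1.06e-05) = 151 K

151


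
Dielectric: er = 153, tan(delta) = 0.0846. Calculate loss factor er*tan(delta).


Loss = 153 * 0.0846 = 12.944

12.944


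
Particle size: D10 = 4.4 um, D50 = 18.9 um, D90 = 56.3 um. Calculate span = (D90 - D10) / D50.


Span = (56.3 - 4.4) / 18.9 = 51.9 / 18.9 = 2.746

2.746


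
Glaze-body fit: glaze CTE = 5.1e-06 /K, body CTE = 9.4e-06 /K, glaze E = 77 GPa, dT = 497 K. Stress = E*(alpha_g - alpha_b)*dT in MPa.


Stress = 77*1000*(5.1e-06 - 9.4e-06)*497 = -164.6 MPa

-164.6


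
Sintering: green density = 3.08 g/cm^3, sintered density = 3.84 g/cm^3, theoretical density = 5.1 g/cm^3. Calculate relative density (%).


Relative = 3.84 / 5.1 * 100 = 75.3%

75.3


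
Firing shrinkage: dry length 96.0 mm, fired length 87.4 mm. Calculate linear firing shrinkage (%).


FS = (96.0 - 87.4) / 96.0 * 100 = 8.96%

8.96


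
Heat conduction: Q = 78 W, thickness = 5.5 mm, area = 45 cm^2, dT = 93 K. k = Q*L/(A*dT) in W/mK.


k = 78*5.5/1000/(45/10000*93) = 1.03 W/mK

1.03


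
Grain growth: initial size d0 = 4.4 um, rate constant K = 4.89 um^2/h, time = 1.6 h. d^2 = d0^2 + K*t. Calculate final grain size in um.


d^2 = 4.4^2 + 4.89*1.6 = 27.184
d = sqrt(27.184) = 5.21 um

5.21


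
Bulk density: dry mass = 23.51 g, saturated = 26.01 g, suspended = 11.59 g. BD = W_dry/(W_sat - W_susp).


BD = 23.51 / (26.01 - 11.59) = 23.51 / 14.42 = 1.63 g/cm^3

1.63


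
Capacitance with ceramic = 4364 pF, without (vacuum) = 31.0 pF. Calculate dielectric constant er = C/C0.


er = 4364 / 31.0 = 140.77

140.77


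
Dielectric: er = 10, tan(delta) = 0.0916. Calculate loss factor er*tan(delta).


Loss = 10 * 0.0916 = 0.916

0.916


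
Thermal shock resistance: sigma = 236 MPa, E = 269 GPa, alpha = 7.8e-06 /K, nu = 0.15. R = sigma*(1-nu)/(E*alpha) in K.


R = 236*(1-0.15)/(269*1000*7.8e-06) = 96 K

96


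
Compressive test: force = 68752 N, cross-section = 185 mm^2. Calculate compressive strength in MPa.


CS = 68752 / 185 = 371.6 MPa

371.6


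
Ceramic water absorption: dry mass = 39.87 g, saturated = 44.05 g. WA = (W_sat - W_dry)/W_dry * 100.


WA = (44.05 - 39.87) / 39.87 * 100 = 10.48%

10.48


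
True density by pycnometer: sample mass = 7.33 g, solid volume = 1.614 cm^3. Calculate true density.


TD = 7.33 / 1.614 = 4.542 g/cm^3

4.542


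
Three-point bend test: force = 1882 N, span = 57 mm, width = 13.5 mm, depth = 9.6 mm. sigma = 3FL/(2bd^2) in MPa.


sigma = 3*1882*57/(2*13.5*9.6^2) = 129.3 MPa

129.3


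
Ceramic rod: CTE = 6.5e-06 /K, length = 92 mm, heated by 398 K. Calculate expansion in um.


dL = 6.5e-06 * 92 * 398 * 1000 = 238.004 um

238.004


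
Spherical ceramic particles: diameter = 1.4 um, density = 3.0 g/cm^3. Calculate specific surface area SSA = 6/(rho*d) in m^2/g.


SSA = 6 / (3.0 * 1.4) = 1.429 m^2/g

1.429


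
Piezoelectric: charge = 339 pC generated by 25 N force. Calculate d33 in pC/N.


d33 = 339 / 25 = 13.6 pC/N

13.6


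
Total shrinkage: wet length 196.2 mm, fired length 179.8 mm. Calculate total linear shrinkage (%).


TS = (196.2 - 179.8) / 196.2 * 100 = 8.36%

8.36


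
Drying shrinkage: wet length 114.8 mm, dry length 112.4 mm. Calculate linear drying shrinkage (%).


DS = (114.8 - 112.4) / 114.8 * 100 = 2.09%

2.09


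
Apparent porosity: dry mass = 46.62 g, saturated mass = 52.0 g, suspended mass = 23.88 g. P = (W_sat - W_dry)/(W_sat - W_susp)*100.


P = (52.0 - 46.62) / (52.0 - 23.88) * 100 = 5.38 / 28.12 * 100 = 19.1%

19.1


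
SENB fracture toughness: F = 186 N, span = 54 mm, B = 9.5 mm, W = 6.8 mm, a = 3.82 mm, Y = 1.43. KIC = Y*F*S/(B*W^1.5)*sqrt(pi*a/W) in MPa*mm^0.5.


KIC = 1.43*186*54/(9.5*6.8^1.5)*sqrt(pi*3.82/6.8) = 113.27

113.27


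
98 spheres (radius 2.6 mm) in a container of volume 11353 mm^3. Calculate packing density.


V_sphere = 4/3*pi*2.6^3 = 73.6222 mm^3
Total V = 98*73.6222 = 7214.9756 mm^3
PD = 7214.9756 / 11353 = 0.636

0.636


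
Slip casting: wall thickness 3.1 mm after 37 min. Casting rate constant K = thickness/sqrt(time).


K = 3.1 / sqrt(37) = 3.1 / 6.0828 = 0.51 mm/min^0.5

0.51


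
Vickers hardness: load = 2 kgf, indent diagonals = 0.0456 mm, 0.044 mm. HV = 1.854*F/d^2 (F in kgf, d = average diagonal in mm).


d_avg = (0.0456+0.044)/2 = 0.0448 mm
HV = 1.854*2/0.0448^2 = 1847

1847


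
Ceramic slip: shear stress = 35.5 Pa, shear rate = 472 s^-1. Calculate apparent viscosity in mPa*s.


eta = tau/gamma * 1000 = 35.5/472 * 1000 = 75.2 mPa*s

75.2


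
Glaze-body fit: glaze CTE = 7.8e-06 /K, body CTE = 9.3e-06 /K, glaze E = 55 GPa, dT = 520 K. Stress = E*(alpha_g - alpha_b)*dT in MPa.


Stress = 55*1000*(7.8e-06 - 9.3e-06)*520 = -42.9 MPa

-42.9


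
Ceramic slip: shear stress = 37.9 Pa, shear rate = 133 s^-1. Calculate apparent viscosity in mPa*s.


eta = tau/gamma * 1000 = 37.9/133 * 1000 = 285.0 mPa*s

285.0


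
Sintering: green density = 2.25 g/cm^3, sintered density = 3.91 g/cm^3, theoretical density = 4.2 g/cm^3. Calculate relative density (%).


Relative = 3.91 / 4.2 * 100 = 93.1%

93.1


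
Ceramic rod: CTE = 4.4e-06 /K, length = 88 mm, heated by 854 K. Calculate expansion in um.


dL = 4.4e-06 * 88 * 854 * 1000 = 330.669 um

330.669


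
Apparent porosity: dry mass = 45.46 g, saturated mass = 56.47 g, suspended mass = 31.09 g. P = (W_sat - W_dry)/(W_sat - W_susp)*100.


P = (56.47 - 45.46) / (56.47 - 31.09) * 100 = 11.01 / 25.38 * 100 = 43.4%

43.4


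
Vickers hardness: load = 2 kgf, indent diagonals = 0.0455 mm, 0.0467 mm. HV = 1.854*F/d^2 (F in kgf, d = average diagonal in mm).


d_avg = (0.0455+0.0467)/2 = 0.0461 mm
HV = 1.854*2/0.0461^2 = 1745

1745


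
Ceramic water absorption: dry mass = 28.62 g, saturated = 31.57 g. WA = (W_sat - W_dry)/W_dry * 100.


WA = (31.57 - 28.62) / 28.62 * 100 = 10.31%

10.31


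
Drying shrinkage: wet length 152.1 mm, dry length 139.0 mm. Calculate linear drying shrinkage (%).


DS = (152.1 - 139.0) / 152.1 * 100 = 8.61%

8.61


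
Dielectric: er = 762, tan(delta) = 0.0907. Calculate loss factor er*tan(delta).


Loss = 762 * 0.0907 = 69.113

69.113


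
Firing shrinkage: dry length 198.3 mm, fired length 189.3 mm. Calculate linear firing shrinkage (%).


FS = (198.3 - 189.3) / 198.3 * 100 = 4.54%

4.54


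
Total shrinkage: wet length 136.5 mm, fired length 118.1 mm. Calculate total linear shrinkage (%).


TS = (136.5 - 118.1) / 136.5 * 100 = 13.48%

13.48


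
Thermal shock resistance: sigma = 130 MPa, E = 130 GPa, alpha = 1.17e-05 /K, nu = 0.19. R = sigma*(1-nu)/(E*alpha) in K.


R = 130*(1-0.19)/(130*1000*1.17e-05) = 69 K

69


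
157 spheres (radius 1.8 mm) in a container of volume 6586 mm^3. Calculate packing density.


V_sphere = 4/3*pi*1.8^3 = 24.429 mm^3
Total V = 157*24.429 = 3835.353 mm^3
PD = 3835.353 / 6586 = 0.582

0.582


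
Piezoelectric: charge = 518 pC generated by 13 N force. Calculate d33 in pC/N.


d33 = 518 / 13 = 39.8 pC/N

39.8


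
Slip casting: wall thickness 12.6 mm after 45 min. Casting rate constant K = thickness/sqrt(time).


K = 12.6 / sqrt(45) = 12.6 / 6.7082 = 1.878 mm/min^0.5

1.878


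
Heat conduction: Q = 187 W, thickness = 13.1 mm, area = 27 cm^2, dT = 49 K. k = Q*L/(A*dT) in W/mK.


k = 187*13.1/1000/(27/10000*49) = 18.52 W/mK

18.52


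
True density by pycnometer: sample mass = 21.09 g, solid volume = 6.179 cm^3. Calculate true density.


TD = 21.09 / 6.179 = 3.413 g/cm^3

3.413


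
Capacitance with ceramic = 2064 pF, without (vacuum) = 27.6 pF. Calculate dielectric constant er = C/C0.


er = 2064 / 27.6 = 74.78

74.78


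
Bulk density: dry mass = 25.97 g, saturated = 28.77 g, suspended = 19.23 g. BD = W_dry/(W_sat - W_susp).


BD = 25.97 / (28.77 - 19.23) = 25.97 / 9.54 = 2.722 g/cm^3

2.722


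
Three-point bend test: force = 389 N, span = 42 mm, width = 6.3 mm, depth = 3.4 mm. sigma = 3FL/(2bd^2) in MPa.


sigma = 3*389*42/(2*6.3*3.4^2) = 336.5 MPa

336.5


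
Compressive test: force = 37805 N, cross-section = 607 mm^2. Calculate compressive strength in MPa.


CS = 37805 / 607 = 62.3 MPa

62.3


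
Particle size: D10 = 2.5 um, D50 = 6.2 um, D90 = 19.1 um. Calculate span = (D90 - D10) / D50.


Span = (19.1 - 2.5) / 6.2 = 16.6 / 6.2 = 2.677

2.677


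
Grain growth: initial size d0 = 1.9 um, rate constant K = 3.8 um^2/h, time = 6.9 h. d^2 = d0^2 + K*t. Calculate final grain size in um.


d^2 = 1.9^2 + 3.8*6.9 = 29.83
d = sqrt(29.83) = 5.46 um

5.46


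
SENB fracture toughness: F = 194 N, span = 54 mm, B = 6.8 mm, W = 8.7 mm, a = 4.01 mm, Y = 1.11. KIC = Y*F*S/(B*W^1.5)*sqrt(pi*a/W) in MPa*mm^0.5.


KIC = 1.11*194*54/(6.8*8.7^1.5)*sqrt(pi*4.01/8.7) = 80.19

80.19


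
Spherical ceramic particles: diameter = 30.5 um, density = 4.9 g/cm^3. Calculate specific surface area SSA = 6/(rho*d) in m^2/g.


SSA = 6 / (4.9 * 30.5) = 0.04 m^2/g

0.04


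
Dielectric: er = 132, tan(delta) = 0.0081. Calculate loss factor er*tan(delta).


Loss = 132 * 0.0081 = 1.069

1.069


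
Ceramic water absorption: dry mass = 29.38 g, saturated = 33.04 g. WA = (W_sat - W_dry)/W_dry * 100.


WA = (33.04 - 29.38) / 29.38 * 100 = 12.46%

12.46


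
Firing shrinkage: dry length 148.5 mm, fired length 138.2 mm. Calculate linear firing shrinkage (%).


FS = (148.5 - 138.2) / 148.5 * 100 = 6.94%

6.94


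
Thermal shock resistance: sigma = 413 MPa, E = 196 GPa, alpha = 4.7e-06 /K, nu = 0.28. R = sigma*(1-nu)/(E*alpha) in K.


R = 413*(1-0.28)/(196*1000*4.7e-06) = 323 K

323


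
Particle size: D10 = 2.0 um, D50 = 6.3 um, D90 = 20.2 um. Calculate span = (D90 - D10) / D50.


Span = (20.2 - 2.0) / 6.3 = 18.2 / 6.3 = 2.889

2.889


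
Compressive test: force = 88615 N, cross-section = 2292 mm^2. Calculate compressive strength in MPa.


CS = 88615 / 2292 = 38.7 MPa

38.7


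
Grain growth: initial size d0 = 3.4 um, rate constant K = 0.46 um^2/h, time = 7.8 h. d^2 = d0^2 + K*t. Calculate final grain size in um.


d^2 = 3.4^2 + 0.46*7.8 = 15.148
d = sqrt(15.148) = 3.89 um

3.89


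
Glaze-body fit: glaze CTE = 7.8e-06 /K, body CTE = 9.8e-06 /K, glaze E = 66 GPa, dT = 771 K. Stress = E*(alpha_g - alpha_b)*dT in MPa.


Stress = 66*1000*(7.8e-06 - 9.8e-06)*771 = -101.8 MPa

-101.8


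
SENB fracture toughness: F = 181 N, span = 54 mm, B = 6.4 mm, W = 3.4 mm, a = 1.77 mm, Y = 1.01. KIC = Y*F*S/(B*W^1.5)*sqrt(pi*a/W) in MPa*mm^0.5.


KIC = 1.01*181*54/(6.4*3.4^1.5)*sqrt(pi*1.77/3.4) = 314.64

314.64


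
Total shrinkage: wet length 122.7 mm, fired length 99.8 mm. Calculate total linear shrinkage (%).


TS = (122.7 - 99.8) / 122.7 * 100 = 18.66%

18.66


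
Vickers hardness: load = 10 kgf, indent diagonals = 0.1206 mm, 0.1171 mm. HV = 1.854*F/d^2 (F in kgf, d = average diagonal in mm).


d_avg = (0.1206+0.1171)/2 = 0.11885 mm
HV = 1.854*10/0.11885^2 = 1313

1313


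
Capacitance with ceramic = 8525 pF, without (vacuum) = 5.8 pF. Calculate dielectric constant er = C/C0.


er = 8525 / 5.8 = 1469.83

1469.83


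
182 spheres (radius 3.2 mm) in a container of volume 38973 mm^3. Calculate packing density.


V_sphere = 4/3*pi*3.2^3 = 137.2583 mm^3
Total V = 182*137.2583 = 24981.0106 mm^3
PD = 24981.0106 / 38973 = 0.641

0.641


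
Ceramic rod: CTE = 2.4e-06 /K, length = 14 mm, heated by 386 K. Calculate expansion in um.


dL = 2.4e-06 * 14 * 386 * 1000 = 12.97 um

12.97


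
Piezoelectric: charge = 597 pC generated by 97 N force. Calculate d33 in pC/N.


d33 = 597 / 97 = 6.2 pC/N

6.2


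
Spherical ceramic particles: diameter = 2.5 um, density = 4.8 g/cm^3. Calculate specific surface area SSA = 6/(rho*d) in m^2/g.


SSA = 6 / (4.8 * 2.5) = 0.5 m^2/g

0.5


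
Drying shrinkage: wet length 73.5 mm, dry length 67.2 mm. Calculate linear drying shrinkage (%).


DS = (73.5 - 67.2) / 73.5 * 100 = 8.57%

8.57


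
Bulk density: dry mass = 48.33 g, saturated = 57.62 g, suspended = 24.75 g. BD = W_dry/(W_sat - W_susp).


BD = 48.33 / (57.62 - 24.75) = 48.33 / 32.87 = 1.47 g/cm^3

1.47


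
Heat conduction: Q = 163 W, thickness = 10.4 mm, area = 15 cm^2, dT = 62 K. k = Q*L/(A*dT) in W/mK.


k = 163*10.4/1000/(15/10000*62) = 18.23 W/mK

18.23


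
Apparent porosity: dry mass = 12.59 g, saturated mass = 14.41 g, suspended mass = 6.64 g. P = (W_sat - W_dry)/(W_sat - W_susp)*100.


P = (14.41 - 12.59) / (14.41 - 6.64) * 100 = 1.82 / 7.77 * 100 = 23.4%

23.4


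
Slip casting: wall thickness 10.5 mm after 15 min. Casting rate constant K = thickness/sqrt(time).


K = 10.5 / sqrt(15) = 10.5 / 3.873 = 2.711 mm/min^0.5

2.711


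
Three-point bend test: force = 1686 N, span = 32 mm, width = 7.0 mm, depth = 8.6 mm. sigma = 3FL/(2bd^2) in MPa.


sigma = 3*1686*32/(2*7.0*8.6^2) = 156.3 MPa

156.3
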